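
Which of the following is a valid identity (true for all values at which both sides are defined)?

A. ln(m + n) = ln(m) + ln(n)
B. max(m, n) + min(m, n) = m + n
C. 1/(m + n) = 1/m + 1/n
A: fails at (1, 1) — LHS = ln(2) ≈ 0.6931, RHS = 0.
B: holds — e.g. at (2, 2), both sides equal 4.
C: fails at (1, 3) — LHS = 1/4, RHS = 4/3.

Answer: B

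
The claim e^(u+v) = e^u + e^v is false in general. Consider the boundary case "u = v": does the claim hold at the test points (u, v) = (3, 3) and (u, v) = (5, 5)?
No, fails at both test points

At (3, 3): LHS = e^6 ≈ 403.4 ≠ RHS = 2·e^3 ≈ 40.17
At (5, 5): LHS = e^10 ≈ 22026.5 ≠ RHS = 2·e^5 ≈ 296.8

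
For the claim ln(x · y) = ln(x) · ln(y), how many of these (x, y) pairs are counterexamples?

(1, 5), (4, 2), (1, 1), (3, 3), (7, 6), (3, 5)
Testing each pair:
(1, 5): LHS = ln(5) ≈ 1.609, RHS = 0 → counterexample
(4, 2): LHS = ln(8) ≈ 2.079, RHS = ln(2)·ln(4) ≈ 0.9609 → counterexample
(1, 1): LHS = 0, RHS = 0 → satisfies claim
(3, 3): LHS = ln(9) ≈ 2.197, RHS = ln(3)² ≈ 1.207 → counterexample
(7, 6): LHS = ln(42) ≈ 3.738, RHS = ln(6)·ln(7) ≈ 3.487 → counterexample
(3, 5): LHS = ln(15) ≈ 2.708, RHS = ln(3)·ln(5) ≈ 1.768 → counterexample

That makes 5 counterexamples.

Answer: 5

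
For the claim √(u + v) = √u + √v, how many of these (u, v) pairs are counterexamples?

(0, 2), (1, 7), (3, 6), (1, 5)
Testing each pair:
(0, 2): LHS = √(2) ≈ 1.414, RHS = √(2) ≈ 1.414 → satisfies claim
(1, 7): LHS = 2·√(2) ≈ 2.828, RHS = 1 + √(7) ≈ 3.646 → counterexample
(3, 6): LHS = 3, RHS = √(3) + √(6) ≈ 4.182 → counterexample
(1, 5): LHS = √(6) ≈ 2.449, RHS = 1 + √(5) ≈ 3.236 → counterexample

That makes 3 counterexamples.

Answer: 3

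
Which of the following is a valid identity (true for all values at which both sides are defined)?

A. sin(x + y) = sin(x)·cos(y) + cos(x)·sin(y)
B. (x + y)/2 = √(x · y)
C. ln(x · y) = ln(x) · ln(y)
A: holds — e.g. at (5, 5), both sides equal sin(10) ≈ -0.544.
B: fails at (1, 3) — LHS = 2, RHS = √(3) ≈ 1.732.
C: fails at (2, 4) — LHS = ln(8) ≈ 2.079, RHS = ln(2)·ln(4) ≈ 0.9609.

Answer: A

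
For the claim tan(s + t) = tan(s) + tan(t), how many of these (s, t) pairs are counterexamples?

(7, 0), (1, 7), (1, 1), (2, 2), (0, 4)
3

Testing each pair:
(7, 0): LHS = tan(7) ≈ 0.8714, RHS = tan(7) ≈ 0.8714 → satisfies claim
(1, 7): LHS = tan(8) ≈ -6.8, RHS = tan(7) + tan(1) ≈ 2.429 → counterexample
(1, 1): LHS = tan(2) ≈ -2.185, RHS = 2·tan(1) ≈ 3.115 → counterexample
(2, 2): LHS = tan(4) ≈ 1.158, RHS = 2·tan(2) ≈ -4.37 → counterexample
(0, 4): LHS = tan(4) ≈ 1.158, RHS = tan(4) ≈ 1.158 → satisfies claim

That makes 3 counterexamples.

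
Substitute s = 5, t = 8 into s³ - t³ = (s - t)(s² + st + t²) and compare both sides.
LHS = 5³ - 8³ = -387
RHS = (5 - 8)(5² + 5·8 + 8²) = -387

LHS = RHS: the two sides agree.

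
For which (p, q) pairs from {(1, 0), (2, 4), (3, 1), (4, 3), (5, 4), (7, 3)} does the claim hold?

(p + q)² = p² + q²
Testing each pair:
(1, 0): LHS = 1, RHS = 1 → holds
(2, 4): LHS = 36, RHS = 20 → fails
(3, 1): LHS = 16, RHS = 10 → fails
(4, 3): LHS = 49, RHS = 25 → fails
(5, 4): LHS = 81, RHS = 41 → fails
(7, 3): LHS = 100, RHS = 58 → fails

1 of 6 pairs satisfies the claim.

Answer: (1, 0)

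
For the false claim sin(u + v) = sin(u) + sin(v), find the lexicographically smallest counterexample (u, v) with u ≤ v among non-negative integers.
At (0, 5): both sides equal sin(5) ≈ -0.9589, so it holds there.

Substituting (1, 1) into the claim:
LHS = sin(1 + 1) = sin(2) ≈ 0.9093
RHS = sin(1) + sin(1) = 2·sin(1) ≈ 1.683

Since LHS ≠ RHS, this pair disproves the claim, and no lexicographically smaller pair (u ≤ v, non-negative integers) does.

For instance (1, 7) is also a counterexample (LHS = sin(8) ≈ 0.9894, RHS = sin(7) + sin(1) ≈ 1.498), but it's lexicographically larger.

Answer: (u, v) = (1, 1)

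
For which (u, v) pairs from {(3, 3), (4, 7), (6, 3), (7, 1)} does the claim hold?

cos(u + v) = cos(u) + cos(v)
None

Testing each pair:
(3, 3): LHS = cos(6) ≈ 0.9602, RHS = 2·cos(3) ≈ -1.98 → fails
(4, 7): LHS = cos(11) ≈ 0.004426, RHS = cos(4) + cos(7) ≈ 0.1003 → fails
(6, 3): LHS = cos(9) ≈ -0.9111, RHS = cos(3) + cos(6) ≈ -0.02982 → fails
(7, 1): LHS = cos(8) ≈ -0.1455, RHS = cos(1) + cos(7) ≈ 1.294 → fails

No pair satisfies the claim.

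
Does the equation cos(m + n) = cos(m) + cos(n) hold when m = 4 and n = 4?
Fails

Substituting m = 4, n = 4:

LHS = cos(4 + 4) = cos(8) ≈ -0.1455
RHS = cos(4) + cos(4) = 2·cos(4) ≈ -1.307

LHS ≠ RHS, so the equation does not hold at this point.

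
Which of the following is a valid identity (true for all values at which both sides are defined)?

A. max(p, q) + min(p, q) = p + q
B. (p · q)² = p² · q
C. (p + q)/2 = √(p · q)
A: holds — e.g. at (5, 8), both sides equal 13.
B: fails at (1, 3) — LHS = 9, RHS = 3.
C: fails at (0, 1) — LHS = 1/2, RHS = 0.

Answer: A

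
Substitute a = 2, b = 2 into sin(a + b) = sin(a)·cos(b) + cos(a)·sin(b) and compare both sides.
LHS = sin(2 + 2) = sin(4) ≈ -0.7568
RHS = sin(2)·cos(2) + cos(2)·sin(2) = 2·sin(2)·cos(2) ≈ -0.7568

LHS = RHS: the two sides agree.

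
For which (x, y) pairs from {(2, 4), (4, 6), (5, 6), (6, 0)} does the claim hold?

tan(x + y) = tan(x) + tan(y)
Testing each pair:
(2, 4): LHS = tan(6) ≈ -0.291, RHS = tan(2) + tan(4) ≈ -1.027 → fails
(4, 6): LHS = tan(10) ≈ 0.6484, RHS = tan(6) + tan(4) ≈ 0.8668 → fails
(5, 6): LHS = tan(11) ≈ -226, RHS = tan(5) + tan(6) ≈ -3.672 → fails
(6, 0): LHS = tan(6) ≈ -0.291, RHS = tan(6) ≈ -0.291 → holds

1 of 4 pairs satisfies the claim.

Answer: (6, 0)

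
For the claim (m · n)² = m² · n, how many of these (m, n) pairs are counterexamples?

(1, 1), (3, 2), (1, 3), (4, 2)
Testing each pair:
(1, 1): LHS = 1, RHS = 1 → satisfies claim
(3, 2): LHS = 36, RHS = 18 → counterexample
(1, 3): LHS = 9, RHS = 3 → counterexample
(4, 2): LHS = 64, RHS = 32 → counterexample

That makes 3 counterexamples.

Answer: 3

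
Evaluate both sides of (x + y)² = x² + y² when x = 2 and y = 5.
LHS = (2 + 5)² = 49
RHS = 2² + 5² = 29

LHS ≠ RHS, so the equation does not hold here.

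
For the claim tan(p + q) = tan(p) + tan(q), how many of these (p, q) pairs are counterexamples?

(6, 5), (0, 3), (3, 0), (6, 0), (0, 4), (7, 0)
1

Testing each pair:
(6, 5): LHS = tan(11) ≈ -226, RHS = tan(5) + tan(6) ≈ -3.672 → counterexample
(0, 3): LHS = tan(3) ≈ -0.1425, RHS = tan(3) ≈ -0.1425 → satisfies claim
(3, 0): LHS = tan(3) ≈ -0.1425, RHS = tan(3) ≈ -0.1425 → satisfies claim
(6, 0): LHS = tan(6) ≈ -0.291, RHS = tan(6) ≈ -0.291 → satisfies claim
(0, 4): LHS = tan(4) ≈ 1.158, RHS = tan(4) ≈ 1.158 → satisfies claim
(7, 0): LHS = tan(7) ≈ 0.8714, RHS = tan(7) ≈ 0.8714 → satisfies claim

That makes 1 counterexample.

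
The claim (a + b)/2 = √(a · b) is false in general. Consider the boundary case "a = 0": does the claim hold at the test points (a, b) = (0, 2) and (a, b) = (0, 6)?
At (0, 2): LHS = 1 ≠ RHS = 0
At (0, 6): LHS = 3 ≠ RHS = 0

Answer: No, fails at both test points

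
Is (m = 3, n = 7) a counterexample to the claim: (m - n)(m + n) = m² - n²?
Substituting m = 3, n = 7:
LHS = (3 - 7)(3 + 7) = -40
RHS = 3² - 7² = -40

The sides agree, so this pair does not disprove the claim.

Answer: No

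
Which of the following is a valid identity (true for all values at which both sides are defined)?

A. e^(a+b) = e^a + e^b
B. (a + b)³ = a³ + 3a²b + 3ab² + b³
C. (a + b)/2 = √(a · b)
A: fails at (4, 6) — LHS = e^10 ≈ 22026.5, RHS = e^4 + e^6 ≈ 458.
B: holds — e.g. at (4, 4), both sides equal 512.
C: fails at (1, 5) — LHS = 3, RHS = √(5) ≈ 2.236.

Answer: B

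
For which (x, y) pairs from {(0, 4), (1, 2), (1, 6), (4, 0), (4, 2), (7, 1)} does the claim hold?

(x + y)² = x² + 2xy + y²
All pairs

Testing each pair:
(0, 4): LHS = 16, RHS = 16 → holds
(1, 2): LHS = 9, RHS = 9 → holds
(1, 6): LHS = 49, RHS = 49 → holds
(4, 0): LHS = 16, RHS = 16 → holds
(4, 2): LHS = 36, RHS = 36 → holds
(7, 1): LHS = 64, RHS = 64 → holds

Every pair satisfies the claim.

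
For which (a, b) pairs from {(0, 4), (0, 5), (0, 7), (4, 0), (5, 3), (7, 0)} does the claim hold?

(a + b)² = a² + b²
(0, 4), (0, 5), (0, 7), (4, 0), (7, 0)

Testing each pair:
(0, 4): LHS = 16, RHS = 16 → holds
(0, 5): LHS = 25, RHS = 25 → holds
(0, 7): LHS = 49, RHS = 49 → holds
(4, 0): LHS = 16, RHS = 16 → holds
(5, 3): LHS = 64, RHS = 34 → fails
(7, 0): LHS = 49, RHS = 49 → holds

5 of 6 pairs satisfy the claim.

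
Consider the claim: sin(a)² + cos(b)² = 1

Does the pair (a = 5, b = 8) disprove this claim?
Substituting a = 5, b = 8:
LHS = sin(5)² + cos(8)² ≈ 0.9407
RHS = 1

Since LHS ≠ RHS, this pair disproves the claim.

Answer: Yes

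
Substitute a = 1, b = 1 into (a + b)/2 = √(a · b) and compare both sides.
LHS = (1 + 1)/2 = 1
RHS = √(1 · 1) = 1

LHS = RHS: the two sides agree.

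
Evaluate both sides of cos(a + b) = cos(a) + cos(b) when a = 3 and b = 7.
LHS = cos(3 + 7) = cos(10) ≈ -0.8391
RHS = cos(3) + cos(7) ≈ -0.2361

LHS ≠ RHS (they differ by about 0.603), so the equation does not hold here.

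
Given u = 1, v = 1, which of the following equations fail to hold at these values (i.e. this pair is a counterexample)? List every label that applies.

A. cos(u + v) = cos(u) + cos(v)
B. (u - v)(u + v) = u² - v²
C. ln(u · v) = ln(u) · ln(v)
A

Evaluating each claim at the given values:
A. LHS = cos(2) ≈ -0.4161, RHS = 2·cos(1) ≈ 1.081 → fails here (LHS ≠ RHS)
B. LHS = 0, RHS = 0 → holds here (LHS = RHS)
C. LHS = 0, RHS = 0 → holds here (LHS = RHS)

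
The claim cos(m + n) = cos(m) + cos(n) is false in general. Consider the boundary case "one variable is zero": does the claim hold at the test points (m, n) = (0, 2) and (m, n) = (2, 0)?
At (0, 2): LHS = cos(2) ≈ -0.4161 ≠ RHS = cos(2) + 1 ≈ 0.5839
At (2, 0): LHS = cos(2) ≈ -0.4161 ≠ RHS = cos(2) + 1 ≈ 0.5839

Answer: No, fails at both test points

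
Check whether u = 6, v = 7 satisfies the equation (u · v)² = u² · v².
Holds

Substituting u = 6, v = 7:

LHS = (6 · 7)² = 1764
RHS = 6² · 7² = 1764

LHS = RHS, so the equation holds at this point.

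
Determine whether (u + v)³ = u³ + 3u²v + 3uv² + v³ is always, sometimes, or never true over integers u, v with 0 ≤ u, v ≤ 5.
Always true

The identity holds for every pair in the range. For instance at (u, v) = (3, 1): both sides equal 64.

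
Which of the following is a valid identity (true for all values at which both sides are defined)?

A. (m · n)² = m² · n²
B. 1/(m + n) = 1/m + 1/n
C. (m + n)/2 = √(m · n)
A

A: holds — e.g. at (1, 3), both sides equal 9.
B: fails at (4, 4) — LHS = 1/8, RHS = 1/2.
C: fails at (3, 7) — LHS = 5, RHS = √(21) ≈ 4.583.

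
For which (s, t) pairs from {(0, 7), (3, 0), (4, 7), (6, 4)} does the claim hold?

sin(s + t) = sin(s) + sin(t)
(0, 7), (3, 0)

Testing each pair:
(0, 7): LHS = sin(7) ≈ 0.657, RHS = sin(7) ≈ 0.657 → holds
(3, 0): LHS = sin(3) ≈ 0.1411, RHS = sin(3) ≈ 0.1411 → holds
(4, 7): LHS = sin(11) ≈ -1, RHS = sin(4) + sin(7) ≈ -0.09982 → fails
(6, 4): LHS = sin(10) ≈ -0.544, RHS = sin(4) + sin(6) ≈ -1.036 → fails

2 of 4 pairs satisfy the claim.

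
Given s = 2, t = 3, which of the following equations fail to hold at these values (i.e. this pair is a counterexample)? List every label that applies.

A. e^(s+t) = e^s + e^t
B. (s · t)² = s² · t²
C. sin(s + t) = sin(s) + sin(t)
A, C

Evaluating each claim at the given values:
A. LHS = e^5 ≈ 148.4, RHS = e^2 + e^3 ≈ 27.47 → fails here (LHS ≠ RHS)
B. LHS = 36, RHS = 36 → holds here (LHS = RHS)
C. LHS = sin(5) ≈ -0.9589, RHS = sin(3) + sin(2) ≈ 1.05 → fails here (LHS ≠ RHS)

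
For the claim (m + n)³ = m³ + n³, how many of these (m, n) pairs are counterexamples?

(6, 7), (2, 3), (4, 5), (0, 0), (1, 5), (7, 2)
5

Testing each pair:
(6, 7): LHS = 2197, RHS = 559 → counterexample
(2, 3): LHS = 125, RHS = 35 → counterexample
(4, 5): LHS = 729, RHS = 189 → counterexample
(0, 0): LHS = 0, RHS = 0 → satisfies claim
(1, 5): LHS = 216, RHS = 126 → counterexample
(7, 2): LHS = 729, RHS = 351 → counterexample

That makes 5 counterexamples.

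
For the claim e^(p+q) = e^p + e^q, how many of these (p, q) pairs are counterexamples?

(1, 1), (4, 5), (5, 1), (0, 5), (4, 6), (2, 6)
6

Testing each pair:
(1, 1): LHS = e^2 ≈ 7.389, RHS = 2·e ≈ 5.437 → counterexample
(4, 5): LHS = e^9 ≈ 8103, RHS = e^4 + e^5 ≈ 203 → counterexample
(5, 1): LHS = e^6 ≈ 403.4, RHS = e + e^5 ≈ 151.1 → counterexample
(0, 5): LHS = e^5 ≈ 148.4, RHS = 1 + e^5 ≈ 149.4 → counterexample
(4, 6): LHS = e^10 ≈ 22026.5, RHS = e^4 + e^6 ≈ 458 → counterexample
(2, 6): LHS = e^8 ≈ 2981, RHS = e^2 + e^6 ≈ 410.8 → counterexample

That makes 6 counterexamples.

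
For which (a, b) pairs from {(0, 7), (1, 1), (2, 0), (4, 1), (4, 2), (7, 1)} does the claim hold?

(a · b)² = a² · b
(0, 7), (1, 1), (2, 0), (4, 1), (7, 1)

Testing each pair:
(0, 7): LHS = 0, RHS = 0 → holds
(1, 1): LHS = 1, RHS = 1 → holds
(2, 0): LHS = 0, RHS = 0 → holds
(4, 1): LHS = 16, RHS = 16 → holds
(4, 2): LHS = 64, RHS = 32 → fails
(7, 1): LHS = 49, RHS = 49 → holds

5 of 6 pairs satisfy the claim.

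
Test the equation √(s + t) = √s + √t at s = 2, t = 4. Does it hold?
Substituting s = 2, t = 4:

LHS = √(2 + 4) = √(6) ≈ 2.449
RHS = √2 + √4 = √(2) + 2 ≈ 3.414

LHS ≠ RHS, so the equation does not hold at this point.

Answer: Fails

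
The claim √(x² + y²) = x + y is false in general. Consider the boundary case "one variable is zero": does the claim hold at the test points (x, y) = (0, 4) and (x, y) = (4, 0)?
At (0, 4): LHS = 4, RHS = 4 → equal
At (4, 0): LHS = 4, RHS = 4 → equal

So the claim does hold at both of these boundary points, even though it is not an identity.

Answer: Yes, holds at both test points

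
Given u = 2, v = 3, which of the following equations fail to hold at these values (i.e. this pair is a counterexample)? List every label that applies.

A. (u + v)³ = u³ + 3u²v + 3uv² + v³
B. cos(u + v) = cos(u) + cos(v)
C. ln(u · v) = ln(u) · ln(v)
B, C

Evaluating each claim at the given values:
A. LHS = 125, RHS = 125 → holds here (LHS = RHS)
B. LHS = cos(5) ≈ 0.2837, RHS = cos(3) + cos(2) ≈ -1.406 → fails here (LHS ≠ RHS)
C. LHS = ln(6) ≈ 1.792, RHS = ln(2)·ln(3) ≈ 0.7615 → fails here (LHS ≠ RHS)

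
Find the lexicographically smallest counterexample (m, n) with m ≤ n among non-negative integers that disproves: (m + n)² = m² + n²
At (0, 3): both sides equal 9, so it holds there.
At (0, 5): both sides equal 25, so it holds there.

Substituting (1, 1) into the claim:
LHS = (1 + 1)² = 4
RHS = 1² + 1² = 2

Since LHS ≠ RHS, this pair disproves the claim, and no lexicographically smaller pair (m ≤ n, non-negative integers) does.

For instance (6, 6) is also a counterexample (LHS = 144, RHS = 72), but it's lexicographically larger.

Answer: (m, n) = (1, 1)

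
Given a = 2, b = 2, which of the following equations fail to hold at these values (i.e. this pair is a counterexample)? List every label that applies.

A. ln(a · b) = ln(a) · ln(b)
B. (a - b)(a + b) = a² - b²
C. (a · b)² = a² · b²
A

Evaluating each claim at the given values:
A. LHS = ln(4) ≈ 1.386, RHS = ln(2)² ≈ 0.4805 → fails here (LHS ≠ RHS)
B. LHS = 0, RHS = 0 → holds here (LHS = RHS)
C. LHS = 16, RHS = 16 → holds here (LHS = RHS)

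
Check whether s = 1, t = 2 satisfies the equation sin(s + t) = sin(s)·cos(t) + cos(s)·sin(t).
Holds

Substituting s = 1, t = 2:

LHS = sin(1 + 2) = sin(3) ≈ 0.1411
RHS = sin(1)·cos(2) + cos(1)·sin(2) = sin(1)·cos(2) + sin(2)·cos(1) ≈ 0.1411

LHS = RHS, so the equation holds at this point.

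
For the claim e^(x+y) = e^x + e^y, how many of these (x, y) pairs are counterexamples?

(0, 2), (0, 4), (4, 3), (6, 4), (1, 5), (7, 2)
Testing each pair:
(0, 2): LHS = e^2 ≈ 7.389, RHS = 1 + e^2 ≈ 8.389 → counterexample
(0, 4): LHS = e^4 ≈ 54.6, RHS = 1 + e^4 ≈ 55.6 → counterexample
(4, 3): LHS = e^7 ≈ 1097, RHS = e^3 + e^4 ≈ 74.68 → counterexample
(6, 4): LHS = e^10 ≈ 22026.5, RHS = e^4 + e^6 ≈ 458 → counterexample
(1, 5): LHS = e^6 ≈ 403.4, RHS = e + e^5 ≈ 151.1 → counterexample
(7, 2): LHS = e^9 ≈ 8103, RHS = e^2 + e^7 ≈ 1104 → counterexample

That makes 6 counterexamples.

Answer: 6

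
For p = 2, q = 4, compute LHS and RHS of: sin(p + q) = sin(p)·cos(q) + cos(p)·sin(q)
LHS = sin(2 + 4) = sin(6) ≈ -0.2794
RHS = sin(2)·cos(4) + cos(2)·sin(4) = sin(2)·cos(4) + sin(4)·cos(2) ≈ -0.2794

LHS = RHS: the two sides agree.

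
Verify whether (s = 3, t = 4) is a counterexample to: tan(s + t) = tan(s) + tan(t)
Yes

Substituting s = 3, t = 4:
LHS = tan(3 + 4) = tan(7) ≈ 0.8714
RHS = tan(3) + tan(4) ≈ 1.015

Since LHS ≠ RHS, this pair disproves the claim.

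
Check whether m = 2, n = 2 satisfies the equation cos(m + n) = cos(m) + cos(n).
Fails

Substituting m = 2, n = 2:

LHS = cos(2 + 2) = cos(4) ≈ -0.6536
RHS = cos(2) + cos(2) = 2·cos(2) ≈ -0.8323

LHS ≠ RHS, so the equation does not hold at this point.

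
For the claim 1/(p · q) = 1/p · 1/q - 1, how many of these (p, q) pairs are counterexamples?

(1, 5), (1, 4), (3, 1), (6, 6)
Testing each pair:
(1, 5): LHS = 1/5, RHS = -4/5 → counterexample
(1, 4): LHS = 1/4, RHS = -3/4 → counterexample
(3, 1): LHS = 1/3, RHS = -2/3 → counterexample
(6, 6): LHS = 1/36, RHS = -35/36 → counterexample

That makes 4 counterexamples.

Answer: 4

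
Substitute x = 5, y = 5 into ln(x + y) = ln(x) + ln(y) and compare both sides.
LHS = ln(5 + 5) = ln(10) ≈ 2.303
RHS = ln(5) + ln(5) = 2·ln(5) ≈ 3.219

LHS ≠ RHS (they differ by about 0.9163), so the equation does not hold here.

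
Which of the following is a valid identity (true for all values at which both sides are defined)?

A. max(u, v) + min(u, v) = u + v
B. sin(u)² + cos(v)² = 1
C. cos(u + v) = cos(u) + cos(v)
A

A: holds — e.g. at (2, 3), both sides equal 5.
B: fails at (5, 8) — LHS = cos(8)² + sin(5)² ≈ 0.9407, RHS = 1.
C: fails at (2, 4) — LHS = cos(6) ≈ 0.9602, RHS = cos(4) + cos(2) ≈ -1.07.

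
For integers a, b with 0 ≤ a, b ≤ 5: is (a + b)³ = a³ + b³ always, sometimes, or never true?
Sometimes true

It holds at (a, b) = (0, 4) (both sides equal 64), but fails at (a, b) = (2, 5) (LHS = 343, RHS = 133).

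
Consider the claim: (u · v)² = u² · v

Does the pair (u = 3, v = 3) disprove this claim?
Yes

Substituting u = 3, v = 3:
LHS = (3 · 3)² = 81
RHS = 3² · 3 = 27

Since LHS ≠ RHS, this pair disproves the claim.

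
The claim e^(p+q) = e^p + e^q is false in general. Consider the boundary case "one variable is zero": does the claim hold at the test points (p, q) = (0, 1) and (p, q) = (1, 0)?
At (0, 1): LHS = e ≈ 2.718 ≠ RHS = 1 + e ≈ 3.718
At (1, 0): LHS = e ≈ 2.718 ≠ RHS = 1 + e ≈ 3.718

Answer: No, fails at both test points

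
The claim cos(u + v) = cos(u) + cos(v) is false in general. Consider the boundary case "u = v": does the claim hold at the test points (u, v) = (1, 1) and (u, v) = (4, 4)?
No, fails at both test points

At (1, 1): LHS = cos(2) ≈ -0.4161 ≠ RHS = 2·cos(1) ≈ 1.081
At (4, 4): LHS = cos(8) ≈ -0.1455 ≠ RHS = 2·cos(4) ≈ -1.307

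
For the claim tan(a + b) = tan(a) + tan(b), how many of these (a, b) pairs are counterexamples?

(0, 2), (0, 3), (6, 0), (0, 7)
0

Testing each pair:
(0, 2): LHS = tan(2) ≈ -2.185, RHS = tan(2) ≈ -2.185 → satisfies claim
(0, 3): LHS = tan(3) ≈ -0.1425, RHS = tan(3) ≈ -0.1425 → satisfies claim
(6, 0): LHS = tan(6) ≈ -0.291, RHS = tan(6) ≈ -0.291 → satisfies claim
(0, 7): LHS = tan(7) ≈ 0.8714, RHS = tan(7) ≈ 0.8714 → satisfies claim

That makes 0 counterexamples.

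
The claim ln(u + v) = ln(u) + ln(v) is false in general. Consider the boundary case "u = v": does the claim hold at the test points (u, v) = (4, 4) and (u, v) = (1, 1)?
At (4, 4): LHS = ln(8) ≈ 2.079 ≠ RHS = 2·ln(4) ≈ 2.773
At (1, 1): LHS = ln(2) ≈ 0.6931 ≠ RHS = 0

Answer: No, fails at both test points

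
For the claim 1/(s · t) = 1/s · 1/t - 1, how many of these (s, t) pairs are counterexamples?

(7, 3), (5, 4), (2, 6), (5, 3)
Testing each pair:
(7, 3): LHS = 1/21, RHS = -20/21 → counterexample
(5, 4): LHS = 1/20, RHS = -19/20 → counterexample
(2, 6): LHS = 1/12, RHS = -11/12 → counterexample
(5, 3): LHS = 1/15, RHS = -14/15 → counterexample

That makes 4 counterexamples.

Answer: 4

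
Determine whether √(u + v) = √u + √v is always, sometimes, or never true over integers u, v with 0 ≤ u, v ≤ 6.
Sometimes true

It holds at (u, v) = (0, 4) (both sides equal 2), but fails at (u, v) = (4, 2) (LHS = √(6) ≈ 2.449, RHS = √(2) + 2 ≈ 3.414).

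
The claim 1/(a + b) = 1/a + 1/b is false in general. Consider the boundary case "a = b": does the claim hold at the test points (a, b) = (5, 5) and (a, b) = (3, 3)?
At (5, 5): LHS = 1/10 ≠ RHS = 2/5
At (3, 3): LHS = 1/6 ≠ RHS = 2/3

Answer: No, fails at both test points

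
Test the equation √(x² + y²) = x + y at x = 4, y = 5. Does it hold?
Substituting x = 4, y = 5:

LHS = √(4² + 5²) = √(41) ≈ 6.403
RHS = 4 + 5 = 9

LHS ≠ RHS, so the equation does not hold at this point.

Answer: Fails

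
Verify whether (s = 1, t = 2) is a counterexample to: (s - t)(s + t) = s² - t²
No

Substituting s = 1, t = 2:
LHS = (1 - 2)(1 + 2) = -3
RHS = 1² - 2² = -3

The sides agree, so this pair does not disprove the claim.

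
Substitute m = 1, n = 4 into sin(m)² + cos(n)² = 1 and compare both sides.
LHS = sin(1)² + cos(4)² ≈ 1.135
RHS = 1

LHS ≠ RHS (they differ by about 0.1353), so the equation does not hold here.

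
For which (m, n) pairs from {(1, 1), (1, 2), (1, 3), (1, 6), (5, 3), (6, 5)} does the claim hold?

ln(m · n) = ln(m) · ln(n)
Testing each pair:
(1, 1): LHS = 0, RHS = 0 → holds
(1, 2): LHS = ln(2) ≈ 0.6931, RHS = 0 → fails
(1, 3): LHS = ln(3) ≈ 1.099, RHS = 0 → fails
(1, 6): LHS = ln(6) ≈ 1.792, RHS = 0 → fails
(5, 3): LHS = ln(15) ≈ 2.708, RHS = ln(3)·ln(5) ≈ 1.768 → fails
(6, 5): LHS = ln(30) ≈ 3.401, RHS = ln(5)·ln(6) ≈ 2.884 → fails

1 of 6 pairs satisfies the claim.

Answer: (1, 1)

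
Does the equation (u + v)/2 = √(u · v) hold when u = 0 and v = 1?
Fails

Substituting u = 0, v = 1:

LHS = (0 + 1)/2 = 1/2
RHS = √(0 · 1) = 0

LHS ≠ RHS, so the equation does not hold at this point.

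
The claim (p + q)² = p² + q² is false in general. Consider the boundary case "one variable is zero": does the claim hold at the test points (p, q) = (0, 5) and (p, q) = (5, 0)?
At (0, 5): LHS = 25, RHS = 25 → equal
At (5, 0): LHS = 25, RHS = 25 → equal

So the claim does hold at both of these boundary points, even though it is not an identity.

Answer: Yes, holds at both test points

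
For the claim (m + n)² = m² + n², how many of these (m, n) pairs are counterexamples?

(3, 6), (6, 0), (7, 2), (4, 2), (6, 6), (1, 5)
5

Testing each pair:
(3, 6): LHS = 81, RHS = 45 → counterexample
(6, 0): LHS = 36, RHS = 36 → satisfies claim
(7, 2): LHS = 81, RHS = 53 → counterexample
(4, 2): LHS = 36, RHS = 20 → counterexample
(6, 6): LHS = 144, RHS = 72 → counterexample
(1, 5): LHS = 36, RHS = 26 → counterexample

That makes 5 counterexamples.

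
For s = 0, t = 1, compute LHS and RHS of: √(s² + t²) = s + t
LHS = √(0² + 1²) = 1
RHS = 0 + 1 = 1

LHS = RHS: the two sides agree.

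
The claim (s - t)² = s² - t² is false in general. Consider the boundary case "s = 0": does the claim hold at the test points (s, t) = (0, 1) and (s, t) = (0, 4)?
At (0, 1): LHS = 1 ≠ RHS = -1
At (0, 4): LHS = 16 ≠ RHS = -16

Answer: No, fails at both test points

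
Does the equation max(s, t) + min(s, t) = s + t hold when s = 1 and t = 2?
Holds

Substituting s = 1, t = 2:

LHS = max(1, 2) + min(1, 2) = 3
RHS = 1 + 2 = 3

LHS = RHS, so the equation holds at this point.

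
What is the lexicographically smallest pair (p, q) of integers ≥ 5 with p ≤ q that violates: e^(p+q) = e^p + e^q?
Substituting (5, 5) into the claim:
LHS = e^(5+5) = e^10 ≈ 22026.5
RHS = e^5 + e^5 = 2·e^5 ≈ 296.8

Since LHS ≠ RHS, this pair disproves the claim, and no lexicographically smaller pair (p ≤ q, integers ≥ 5) does.

For instance (8, 12) is also a counterexample (LHS = e^20 ≈ 485165195.4, RHS = e^8 + e^12 ≈ 165735.7), but it's lexicographically larger.

Answer: (p, q) = (5, 5)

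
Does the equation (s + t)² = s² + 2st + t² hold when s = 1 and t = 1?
Holds

Substituting s = 1, t = 1:

LHS = (1 + 1)² = 4
RHS = 1² + 2·1·1 + 1² = 4

LHS = RHS, so the equation holds at this point.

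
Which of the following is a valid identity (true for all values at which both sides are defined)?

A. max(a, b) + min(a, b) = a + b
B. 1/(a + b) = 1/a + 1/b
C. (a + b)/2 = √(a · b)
A: holds — e.g. at (3, 7), both sides equal 10.
B: fails at (2, 3) — LHS = 1/5, RHS = 5/6.
C: fails at (1, 2) — LHS = 3/2, RHS = √(2) ≈ 1.414.

Answer: A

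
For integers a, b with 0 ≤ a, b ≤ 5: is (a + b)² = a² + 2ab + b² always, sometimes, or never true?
Always true

The identity holds for every pair in the range. For instance at (a, b) = (3, 1): both sides equal 16.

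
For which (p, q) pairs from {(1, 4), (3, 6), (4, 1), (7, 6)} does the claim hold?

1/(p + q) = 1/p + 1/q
None

Testing each pair:
(1, 4): LHS = 1/5, RHS = 5/4 → fails
(3, 6): LHS = 1/9, RHS = 1/2 → fails
(4, 1): LHS = 1/5, RHS = 5/4 → fails
(7, 6): LHS = 1/13, RHS = 13/42 → fails

No pair satisfies the claim.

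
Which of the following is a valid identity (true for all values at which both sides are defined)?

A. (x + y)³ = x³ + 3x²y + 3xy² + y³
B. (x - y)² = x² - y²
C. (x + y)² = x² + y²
A: holds — e.g. at (2, 3), both sides equal 125.
B: fails at (3, 4) — LHS = 1, RHS = -7.
C: fails at (2, 3) — LHS = 25, RHS = 13.

Answer: A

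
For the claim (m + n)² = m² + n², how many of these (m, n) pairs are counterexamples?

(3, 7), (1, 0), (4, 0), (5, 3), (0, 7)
Testing each pair:
(3, 7): LHS = 100, RHS = 58 → counterexample
(1, 0): LHS = 1, RHS = 1 → satisfies claim
(4, 0): LHS = 16, RHS = 16 → satisfies claim
(5, 3): LHS = 64, RHS = 34 → counterexample
(0, 7): LHS = 49, RHS = 49 → satisfies claim

That makes 2 counterexamples.

Answer: 2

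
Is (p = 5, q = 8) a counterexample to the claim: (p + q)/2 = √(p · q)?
Substituting p = 5, q = 8:
LHS = (5 + 8)/2 = 13/2
RHS = √(5 · 8) = 2·√(10) ≈ 6.325

Since LHS ≠ RHS, this pair disproves the claim.

Answer: Yes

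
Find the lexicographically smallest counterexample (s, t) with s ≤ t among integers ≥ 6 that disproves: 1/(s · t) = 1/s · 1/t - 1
Substituting (6, 6) into the claim:
LHS = 1/(6 · 6) = 1/36
RHS = 1/6 · 1/6 - 1 = -35/36

Since LHS ≠ RHS, this pair disproves the claim, and no lexicographically smaller pair (s ≤ t, integers ≥ 6) does.

For instance (12, 12) is also a counterexample (LHS = 1/144, RHS = -143/144), but it's lexicographically larger.

Answer: (s, t) = (6, 6)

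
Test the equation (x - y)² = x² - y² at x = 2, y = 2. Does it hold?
Holds

Substituting x = 2, y = 2:

LHS = (2 - 2)² = 0
RHS = 2² - 2² = 0

LHS = RHS, so the equation holds at this point.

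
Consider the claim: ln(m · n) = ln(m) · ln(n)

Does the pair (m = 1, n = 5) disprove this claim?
Substituting m = 1, n = 5:
LHS = ln(1 · 5) = ln(5) ≈ 1.609
RHS = ln(1) · ln(5) = 0

Since LHS ≠ RHS, this pair disproves the claim.

Answer: Yes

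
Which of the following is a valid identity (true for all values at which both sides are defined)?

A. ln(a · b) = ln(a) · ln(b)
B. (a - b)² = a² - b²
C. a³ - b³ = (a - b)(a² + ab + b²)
A: fails at (3, 5) — LHS = ln(15) ≈ 2.708, RHS = ln(3)·ln(5) ≈ 1.768.
B: fails at (2, 5) — LHS = 9, RHS = -21.
C: holds — e.g. at (2, 5), both sides equal -117.

Answer: C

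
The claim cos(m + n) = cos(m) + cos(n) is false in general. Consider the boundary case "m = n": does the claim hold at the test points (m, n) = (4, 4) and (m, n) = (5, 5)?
No, fails at both test points

At (4, 4): LHS = cos(8) ≈ -0.1455 ≠ RHS = 2·cos(4) ≈ -1.307
At (5, 5): LHS = cos(10) ≈ -0.8391 ≠ RHS = 2·cos(5) ≈ 0.5673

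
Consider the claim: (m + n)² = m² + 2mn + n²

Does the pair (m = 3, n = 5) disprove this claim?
Substituting m = 3, n = 5:
LHS = (3 + 5)² = 64
RHS = 3² + 2·3·5 + 5² = 64

The sides agree, so this pair does not disprove the claim.

Answer: No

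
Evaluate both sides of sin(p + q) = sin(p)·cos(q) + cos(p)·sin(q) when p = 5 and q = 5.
LHS = sin(5 + 5) = sin(10) ≈ -0.544
RHS = sin(5)·cos(5) + cos(5)·sin(5) = 2·sin(5)·cos(5) ≈ -0.544

LHS = RHS: the two sides agree.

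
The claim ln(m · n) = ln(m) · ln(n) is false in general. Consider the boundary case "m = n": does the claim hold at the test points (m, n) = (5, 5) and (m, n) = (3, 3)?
At (5, 5): LHS = ln(25) ≈ 3.219 ≠ RHS = ln(5)² ≈ 2.59
At (3, 3): LHS = ln(9) ≈ 2.197 ≠ RHS = ln(3)² ≈ 1.207

Answer: No, fails at both test points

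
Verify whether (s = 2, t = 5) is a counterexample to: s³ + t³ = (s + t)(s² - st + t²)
No

Substituting s = 2, t = 5:
LHS = 2³ + 5³ = 133
RHS = (2 + 5)(2² - 2·5 + 5²) = 133

The sides agree, so this pair does not disprove the claim.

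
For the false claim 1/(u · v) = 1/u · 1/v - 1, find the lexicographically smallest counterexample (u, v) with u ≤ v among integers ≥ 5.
Substituting (5, 5) into the claim:
LHS = 1/(5 · 5) = 1/25
RHS = 1/5 · 1/5 - 1 = -24/25

Since LHS ≠ RHS, this pair disproves the claim, and no lexicographically smaller pair (u ≤ v, integers ≥ 5) does.

For instance (8, 8) is also a counterexample (LHS = 1/64, RHS = -63/64), but it's lexicographically larger.

Answer: (u, v) = (5, 5)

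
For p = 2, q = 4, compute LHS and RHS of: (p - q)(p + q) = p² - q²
LHS = (2 - 4)(2 + 4) = -12
RHS = 2² - 4² = -12

LHS = RHS: the two sides agree.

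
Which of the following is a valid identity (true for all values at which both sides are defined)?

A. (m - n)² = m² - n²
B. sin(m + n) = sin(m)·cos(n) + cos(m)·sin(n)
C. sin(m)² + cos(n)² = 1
B

A: fails at (3, 4) — LHS = 1, RHS = -7.
B: holds — e.g. at (6, 7), both sides equal sin(13) ≈ 0.4202.
C: fails at (2, 5) — LHS = cos(5)² + sin(2)² ≈ 0.9073, RHS = 1.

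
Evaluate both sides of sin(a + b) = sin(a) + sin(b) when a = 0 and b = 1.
LHS = sin(0 + 1) = sin(1) ≈ 0.8415
RHS = sin(0) + sin(1) = sin(1) ≈ 0.8415

LHS = RHS: the two sides agree.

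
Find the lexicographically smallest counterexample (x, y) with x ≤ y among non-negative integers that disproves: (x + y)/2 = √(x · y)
(x, y) = (0, 1)

At (0, 0): both sides equal 0, so it holds there.

Substituting (0, 1) into the claim:
LHS = (0 + 1)/2 = 1/2
RHS = √(0 · 1) = 0

Since LHS ≠ RHS, this pair disproves the claim, and no lexicographically smaller pair (x ≤ y, non-negative integers) does.

For instance (4, 7) is also a counterexample (LHS = 11/2, RHS = 2·√(7) ≈ 5.292), but it's lexicographically larger.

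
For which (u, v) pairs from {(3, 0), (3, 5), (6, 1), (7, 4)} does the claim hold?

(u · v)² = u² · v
(3, 0), (6, 1)

Testing each pair:
(3, 0): LHS = 0, RHS = 0 → holds
(3, 5): LHS = 225, RHS = 45 → fails
(6, 1): LHS = 36, RHS = 36 → holds
(7, 4): LHS = 784, RHS = 196 → fails

2 of 4 pairs satisfy the claim.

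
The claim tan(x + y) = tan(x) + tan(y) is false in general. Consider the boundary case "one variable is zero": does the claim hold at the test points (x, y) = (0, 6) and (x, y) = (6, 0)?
Yes, holds at both test points

At (0, 6): LHS = tan(6) ≈ -0.291, RHS = tan(6) ≈ -0.291 → equal
At (6, 0): LHS = tan(6) ≈ -0.291, RHS = tan(6) ≈ -0.291 → equal

So the claim does hold at both of these boundary points, even though it is not an identity.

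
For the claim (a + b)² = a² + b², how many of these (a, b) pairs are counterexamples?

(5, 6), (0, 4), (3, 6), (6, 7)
Testing each pair:
(5, 6): LHS = 121, RHS = 61 → counterexample
(0, 4): LHS = 16, RHS = 16 → satisfies claim
(3, 6): LHS = 81, RHS = 45 → counterexample
(6, 7): LHS = 169, RHS = 85 → counterexample

That makes 3 counterexamples.

Answer: 3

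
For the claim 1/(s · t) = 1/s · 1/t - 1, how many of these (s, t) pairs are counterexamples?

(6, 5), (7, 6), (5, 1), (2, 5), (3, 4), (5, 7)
Testing each pair:
(6, 5): LHS = 1/30, RHS = -29/30 → counterexample
(7, 6): LHS = 1/42, RHS = -41/42 → counterexample
(5, 1): LHS = 1/5, RHS = -4/5 → counterexample
(2, 5): LHS = 1/10, RHS = -9/10 → counterexample
(3, 4): LHS = 1/12, RHS = -11/12 → counterexample
(5, 7): LHS = 1/35, RHS = -34/35 → counterexample

That makes 6 counterexamples.

Answer: 6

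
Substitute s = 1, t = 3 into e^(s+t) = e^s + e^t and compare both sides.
LHS = e^(1+3) = e^4 ≈ 54.6
RHS = e^1 + e^3 = e + e^3 ≈ 22.8

LHS ≠ RHS (they differ by about 31.79), so the equation does not hold here.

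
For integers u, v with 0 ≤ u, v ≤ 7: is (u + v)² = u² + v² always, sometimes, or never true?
Sometimes true

It holds at (u, v) = (5, 0) (both sides equal 25), but fails at (u, v) = (3, 3) (LHS = 36, RHS = 18).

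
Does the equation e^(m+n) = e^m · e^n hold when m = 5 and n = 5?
Substituting m = 5, n = 5:

LHS = e^(5+5) = e^10 ≈ 22026.5
RHS = e^5 · e^5 = e^10 ≈ 22026.5

LHS = RHS, so the equation holds at this point.

Answer: Holds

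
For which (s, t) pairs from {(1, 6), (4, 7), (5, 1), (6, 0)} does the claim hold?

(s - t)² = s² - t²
Testing each pair:
(1, 6): LHS = 25, RHS = -35 → fails
(4, 7): LHS = 9, RHS = -33 → fails
(5, 1): LHS = 16, RHS = 24 → fails
(6, 0): LHS = 36, RHS = 36 → holds

1 of 4 pairs satisfies the claim.

Answer: (6, 0)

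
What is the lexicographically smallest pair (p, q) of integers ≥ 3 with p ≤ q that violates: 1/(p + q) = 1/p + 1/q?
(p, q) = (3, 3)

Substituting (3, 3) into the claim:
LHS = 1/(3 + 3) = 1/6
RHS = 1/3 + 1/3 = 2/3

Since LHS ≠ RHS, this pair disproves the claim, and no lexicographically smaller pair (p ≤ q, integers ≥ 3) does.

For instance (4, 4) is also a counterexample (LHS = 1/8, RHS = 1/2), but it's lexicographically larger.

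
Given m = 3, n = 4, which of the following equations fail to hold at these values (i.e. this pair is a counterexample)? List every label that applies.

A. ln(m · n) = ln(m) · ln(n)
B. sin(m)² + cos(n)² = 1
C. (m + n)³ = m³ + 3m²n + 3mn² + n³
A, B

Evaluating each claim at the given values:
A. LHS = ln(12) ≈ 2.485, RHS = ln(3)·ln(4) ≈ 1.523 → fails here (LHS ≠ RHS)
B. LHS = sin(3)² + cos(4)² ≈ 0.4472, RHS = 1 → fails here (LHS ≠ RHS)
C. LHS = 343, RHS = 343 → holds here (LHS = RHS)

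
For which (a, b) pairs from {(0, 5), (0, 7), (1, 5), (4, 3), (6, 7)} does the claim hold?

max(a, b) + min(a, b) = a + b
All pairs

Testing each pair:
(0, 5): LHS = 5, RHS = 5 → holds
(0, 7): LHS = 7, RHS = 7 → holds
(1, 5): LHS = 6, RHS = 6 → holds
(4, 3): LHS = 7, RHS = 7 → holds
(6, 7): LHS = 13, RHS = 13 → holds

Every pair satisfies the claim.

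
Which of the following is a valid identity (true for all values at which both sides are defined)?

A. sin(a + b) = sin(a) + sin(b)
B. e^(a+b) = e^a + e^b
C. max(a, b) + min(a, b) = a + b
A: fails at (2, 3) — LHS = sin(5) ≈ -0.9589, RHS = sin(3) + sin(2) ≈ 1.05.
B: fails at (4, 6) — LHS = e^10 ≈ 22026.5, RHS = e^4 + e^6 ≈ 458.
C: holds — e.g. at (5, 8), both sides equal 13.

Answer: C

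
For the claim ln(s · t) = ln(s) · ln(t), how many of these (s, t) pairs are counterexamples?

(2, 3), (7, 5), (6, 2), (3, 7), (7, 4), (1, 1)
Testing each pair:
(2, 3): LHS = ln(6) ≈ 1.792, RHS = ln(2)·ln(3) ≈ 0.7615 → counterexample
(7, 5): LHS = ln(35) ≈ 3.555, RHS = ln(5)·ln(7) ≈ 3.132 → counterexample
(6, 2): LHS = ln(12) ≈ 2.485, RHS = ln(2)·ln(6) ≈ 1.242 → counterexample
(3, 7): LHS = ln(21) ≈ 3.045, RHS = ln(3)·ln(7) ≈ 2.138 → counterexample
(7, 4): LHS = ln(28) ≈ 3.332, RHS = ln(4)·ln(7) ≈ 2.698 → counterexample
(1, 1): LHS = 0, RHS = 0 → satisfies claim

That makes 5 counterexamples.

Answer: 5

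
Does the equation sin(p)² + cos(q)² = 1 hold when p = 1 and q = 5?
Substituting p = 1, q = 5:

LHS = sin(1)² + cos(5)² ≈ 0.7885
RHS = 1

LHS ≠ RHS, so the equation does not hold at this point.

Answer: Fails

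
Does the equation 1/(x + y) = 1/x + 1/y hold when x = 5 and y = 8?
Fails

Substituting x = 5, y = 8:

LHS = 1/(5 + 8) = 1/13
RHS = 1/5 + 1/8 = 13/40

LHS ≠ RHS, so the equation does not hold at this point.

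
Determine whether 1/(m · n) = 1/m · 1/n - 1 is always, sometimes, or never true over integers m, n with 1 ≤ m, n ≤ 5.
Never true

The claim fails for every pair in the range. For instance at (m, n) = (4, 3): LHS = 1/12, RHS = -11/12.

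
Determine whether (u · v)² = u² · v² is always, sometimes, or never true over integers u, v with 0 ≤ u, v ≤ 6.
The identity holds for every pair in the range. For instance at (u, v) = (5, 2): both sides equal 100.

Answer: Always true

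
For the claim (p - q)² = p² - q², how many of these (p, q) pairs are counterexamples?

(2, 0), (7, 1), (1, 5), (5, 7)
Testing each pair:
(2, 0): LHS = 4, RHS = 4 → satisfies claim
(7, 1): LHS = 36, RHS = 48 → counterexample
(1, 5): LHS = 16, RHS = -24 → counterexample
(5, 7): LHS = 4, RHS = -24 → counterexample

That makes 3 counterexamples.

Answer: 3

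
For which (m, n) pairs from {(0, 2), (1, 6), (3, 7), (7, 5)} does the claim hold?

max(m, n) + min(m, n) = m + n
Testing each pair:
(0, 2): LHS = 2, RHS = 2 → holds
(1, 6): LHS = 7, RHS = 7 → holds
(3, 7): LHS = 10, RHS = 10 → holds
(7, 5): LHS = 12, RHS = 12 → holds

Every pair satisfies the claim.

Answer: All pairs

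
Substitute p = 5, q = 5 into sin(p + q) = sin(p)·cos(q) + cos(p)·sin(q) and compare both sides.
LHS = sin(5 + 5) = sin(10) ≈ -0.544
RHS = sin(5)·cos(5) + cos(5)·sin(5) = 2·sin(5)·cos(5) ≈ -0.544

LHS = RHS: the two sides agree.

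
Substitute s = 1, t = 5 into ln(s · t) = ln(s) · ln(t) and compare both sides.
LHS = ln(1 · 5) = ln(5) ≈ 1.609
RHS = ln(1) · ln(5) = 0

LHS ≠ RHS (they differ by about 1.609), so the equation does not hold here.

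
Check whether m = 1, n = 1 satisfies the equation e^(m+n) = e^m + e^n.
Substituting m = 1, n = 1:

LHS = e^(1+1) = e^2 ≈ 7.389
RHS = e^1 + e^1 = 2·e ≈ 5.437

LHS ≠ RHS, so the equation does not hold at this point.

Answer: Fails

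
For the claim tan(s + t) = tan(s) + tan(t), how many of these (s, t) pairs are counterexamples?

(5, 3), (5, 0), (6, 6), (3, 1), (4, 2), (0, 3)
4

Testing each pair:
(5, 3): LHS = tan(8) ≈ -6.8, RHS = tan(5) + tan(3) ≈ -3.523 → counterexample
(5, 0): LHS = tan(5) ≈ -3.381, RHS = tan(5) ≈ -3.381 → satisfies claim
(6, 6): LHS = tan(12) ≈ -0.6359, RHS = 2·tan(6) ≈ -0.582 → counterexample
(3, 1): LHS = tan(4) ≈ 1.158, RHS = tan(3) + tan(1) ≈ 1.415 → counterexample
(4, 2): LHS = tan(6) ≈ -0.291, RHS = tan(2) + tan(4) ≈ -1.027 → counterexample
(0, 3): LHS = tan(3) ≈ -0.1425, RHS = tan(3) ≈ -0.1425 → satisfies claim

That makes 4 counterexamples.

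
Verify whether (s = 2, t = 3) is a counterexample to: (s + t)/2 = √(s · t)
Yes

Substituting s = 2, t = 3:
LHS = (2 + 3)/2 = 5/2
RHS = √(2 · 3) = √(6) ≈ 2.449

Since LHS ≠ RHS, this pair disproves the claim.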